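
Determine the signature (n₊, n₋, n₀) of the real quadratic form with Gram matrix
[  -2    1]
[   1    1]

Answer: (1, 1, 0)

Derivation:
step 0: pivot -2 → sign −
step 1: pivot 3/2 → sign +
signature = (1, 1, 0)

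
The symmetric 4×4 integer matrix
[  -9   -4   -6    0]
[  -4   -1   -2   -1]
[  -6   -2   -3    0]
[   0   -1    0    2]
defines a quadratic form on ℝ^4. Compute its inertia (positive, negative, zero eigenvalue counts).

step 0: pivot -9 → sign −
step 1: pivot 7/9 → sign +
step 2: pivot 3/7 → sign +
step 3: pivot -1 → sign −
signature = (2, 2, 0)

Answer: (2, 2, 0)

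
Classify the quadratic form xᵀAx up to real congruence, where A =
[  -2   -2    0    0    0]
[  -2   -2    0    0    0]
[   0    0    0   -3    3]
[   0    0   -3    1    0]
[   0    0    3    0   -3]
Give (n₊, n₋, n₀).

step 0: pivot -2 → sign −
step 1: pivot 1 → sign +
step 2: pivot -9 → sign −
step 3: pivot -2 → sign −
step 4: row/col 4 already zero → sign 0
signature = (1, 3, 1)

Answer: (1, 3, 1)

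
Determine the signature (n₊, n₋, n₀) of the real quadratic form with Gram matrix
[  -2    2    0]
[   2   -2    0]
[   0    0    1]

step 0: pivot -2 → sign −
step 1: pivot 1 → sign +
step 2: row/col 2 already zero → sign 0
signature = (1, 1, 1)

Answer: (1, 1, 1)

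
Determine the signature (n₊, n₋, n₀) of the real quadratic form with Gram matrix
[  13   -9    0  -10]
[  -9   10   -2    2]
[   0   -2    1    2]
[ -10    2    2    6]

step 0: pivot 13 → sign +
step 1: pivot 49/13 → sign +
step 2: pivot -3/49 → sign −
step 3: pivot -2 → sign −
signature = (2, 2, 0)

Answer: (2, 2, 0)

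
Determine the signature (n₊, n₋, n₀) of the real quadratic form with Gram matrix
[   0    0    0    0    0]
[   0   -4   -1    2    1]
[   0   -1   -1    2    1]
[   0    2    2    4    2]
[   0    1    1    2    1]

Answer: (1, 2, 2)

Derivation:
step 0: pivot -4 → sign −
step 1: pivot -3/4 → sign −
step 2: pivot 8 → sign +
step 3: row/col 3 already zero → sign 0
step 4: row/col 4 already zero → sign 0
signature = (1, 2, 2)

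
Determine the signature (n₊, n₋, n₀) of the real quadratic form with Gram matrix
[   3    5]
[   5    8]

step 0: pivot 3 → sign +
step 1: pivot -1/3 → sign −
signature = (1, 1, 0)

Answer: (1, 1, 0)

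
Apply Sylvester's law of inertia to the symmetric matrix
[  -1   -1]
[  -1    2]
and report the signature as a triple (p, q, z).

Answer: (1, 1, 0)

Derivation:
step 0: pivot -1 → sign −
step 1: pivot 3 → sign +
signature = (1, 1, 0)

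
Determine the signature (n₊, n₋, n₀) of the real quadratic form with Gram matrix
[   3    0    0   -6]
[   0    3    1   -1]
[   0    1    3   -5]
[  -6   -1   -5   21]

step 0: pivot 3 → sign +
step 1: pivot 3 → sign +
step 2: pivot 8/3 → sign +
step 3: pivot 1/2 → sign +
signature = (4, 0, 0)

Answer: (4, 0, 0)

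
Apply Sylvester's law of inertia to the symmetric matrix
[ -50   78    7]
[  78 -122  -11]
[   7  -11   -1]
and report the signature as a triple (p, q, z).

Answer: (0, 2, 1)

Derivation:
step 0: pivot -50 → sign −
step 1: pivot -8/25 → sign −
step 2: row/col 2 already zero → sign 0
signature = (0, 2, 1)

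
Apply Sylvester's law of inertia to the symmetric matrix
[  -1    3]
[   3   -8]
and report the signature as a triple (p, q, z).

Answer: (1, 1, 0)

Derivation:
step 0: pivot -1 → sign −
step 1: pivot 1 → sign +
signature = (1, 1, 0)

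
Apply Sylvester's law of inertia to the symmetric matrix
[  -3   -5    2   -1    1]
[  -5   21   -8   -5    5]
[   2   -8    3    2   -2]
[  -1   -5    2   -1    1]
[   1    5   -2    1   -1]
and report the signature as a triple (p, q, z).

step 0: pivot -3 → sign −
step 1: pivot 88/3 → sign +
step 2: pivot -1/22 → sign −
step 3: pivot -1 → sign −
step 4: row/col 4 already zero → sign 0
signature = (1, 3, 1)

Answer: (1, 3, 1)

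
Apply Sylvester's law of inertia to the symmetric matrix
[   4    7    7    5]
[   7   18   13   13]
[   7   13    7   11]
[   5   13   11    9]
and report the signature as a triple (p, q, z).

Answer: (3, 1, 0)

Derivation:
step 0: pivot 4 → sign +
step 1: pivot 23/4 → sign +
step 2: pivot -123/23 → sign −
step 3: pivot 6/41 → sign +
signature = (3, 1, 0)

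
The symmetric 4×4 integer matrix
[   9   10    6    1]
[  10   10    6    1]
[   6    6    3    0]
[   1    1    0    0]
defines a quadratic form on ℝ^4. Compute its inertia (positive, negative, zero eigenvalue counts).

step 0: pivot 9 → sign +
step 1: pivot -10/9 → sign −
step 2: pivot -3/5 → sign −
step 3: pivot 1/2 → sign +
signature = (2, 2, 0)

Answer: (2, 2, 0)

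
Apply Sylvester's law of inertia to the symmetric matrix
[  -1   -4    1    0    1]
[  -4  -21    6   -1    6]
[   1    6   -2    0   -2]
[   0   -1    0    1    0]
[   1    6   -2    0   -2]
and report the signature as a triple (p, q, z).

step 0: pivot -1 → sign −
step 1: pivot -5 → sign −
step 2: pivot -1/5 → sign −
step 3: pivot 2 → sign +
step 4: row/col 4 already zero → sign 0
signature = (1, 3, 1)

Answer: (1, 3, 1)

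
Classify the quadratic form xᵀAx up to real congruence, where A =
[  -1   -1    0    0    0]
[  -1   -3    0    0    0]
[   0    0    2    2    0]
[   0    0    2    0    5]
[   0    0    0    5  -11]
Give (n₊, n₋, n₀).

step 0: pivot -1 → sign −
step 1: pivot -2 → sign −
step 2: pivot 2 → sign +
step 3: pivot -2 → sign −
step 4: pivot 3/2 → sign +
signature = (2, 3, 0)

Answer: (2, 3, 0)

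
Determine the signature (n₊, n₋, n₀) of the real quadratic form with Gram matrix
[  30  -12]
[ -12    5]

Answer: (2, 0, 0)

Derivation:
step 0: pivot 30 → sign +
step 1: pivot 1/5 → sign +
signature = (2, 0, 0)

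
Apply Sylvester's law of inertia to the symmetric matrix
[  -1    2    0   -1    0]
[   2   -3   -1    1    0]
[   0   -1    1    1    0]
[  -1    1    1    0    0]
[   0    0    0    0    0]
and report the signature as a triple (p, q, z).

step 0: pivot -1 → sign −
step 1: pivot 1 → sign +
step 2: row/col 2 already zero → sign 0
step 3: row/col 3 already zero → sign 0
step 4: row/col 4 already zero → sign 0
signature = (1, 1, 3)

Answer: (1, 1, 3)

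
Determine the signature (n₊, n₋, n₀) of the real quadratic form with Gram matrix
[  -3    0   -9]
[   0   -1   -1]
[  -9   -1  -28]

Answer: (0, 2, 1)

Derivation:
step 0: pivot -3 → sign −
step 1: pivot -1 → sign −
step 2: row/col 2 already zero → sign 0
signature = (0, 2, 1)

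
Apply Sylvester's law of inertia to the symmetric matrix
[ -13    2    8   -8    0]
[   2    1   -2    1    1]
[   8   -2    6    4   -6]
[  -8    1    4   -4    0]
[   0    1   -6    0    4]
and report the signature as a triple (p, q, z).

step 0: pivot -13 → sign −
step 1: pivot 17/13 → sign +
step 2: pivot 178/17 → sign +
step 3: pivot 69/89 → sign +
step 4: pivot 6/23 → sign +
signature = (4, 1, 0)

Answer: (4, 1, 0)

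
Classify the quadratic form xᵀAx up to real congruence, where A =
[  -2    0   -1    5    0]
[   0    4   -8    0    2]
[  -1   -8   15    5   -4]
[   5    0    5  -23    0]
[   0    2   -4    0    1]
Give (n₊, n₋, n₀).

step 0: pivot -2 → sign −
step 1: pivot 4 → sign +
step 2: pivot -1/2 → sign −
step 3: pivot 2 → sign +
step 4: row/col 4 already zero → sign 0
signature = (2, 2, 1)

Answer: (2, 2, 1)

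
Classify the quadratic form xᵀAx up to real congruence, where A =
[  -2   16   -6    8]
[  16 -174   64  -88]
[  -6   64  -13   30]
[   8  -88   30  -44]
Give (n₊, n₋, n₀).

step 0: pivot -2 → sign −
step 1: pivot -46 → sign −
step 2: pivot 243/23 → sign +
step 3: row/col 3 already zero → sign 0
signature = (1, 2, 1)

Answer: (1, 2, 1)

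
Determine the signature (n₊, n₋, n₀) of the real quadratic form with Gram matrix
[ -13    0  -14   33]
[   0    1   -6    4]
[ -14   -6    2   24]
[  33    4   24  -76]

Answer: (1, 3, 0)

Derivation:
step 0: pivot -13 → sign −
step 1: pivot 1 → sign +
step 2: pivot -246/13 → sign −
step 3: pivot -1/41 → sign −
signature = (1, 3, 0)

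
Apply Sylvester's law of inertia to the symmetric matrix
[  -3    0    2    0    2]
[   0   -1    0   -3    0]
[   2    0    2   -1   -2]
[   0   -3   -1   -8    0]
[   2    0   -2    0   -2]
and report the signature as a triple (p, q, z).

Answer: (2, 3, 0)

Derivation:
step 0: pivot -3 → sign −
step 1: pivot -1 → sign −
step 2: pivot 10/3 → sign +
step 3: pivot 7/10 → sign +
step 4: pivot -6/7 → sign −
signature = (2, 3, 0)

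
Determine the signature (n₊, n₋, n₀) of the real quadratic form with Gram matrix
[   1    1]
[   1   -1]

step 0: pivot 1 → sign +
step 1: pivot -2 → sign −
signature = (1, 1, 0)

Answer: (1, 1, 0)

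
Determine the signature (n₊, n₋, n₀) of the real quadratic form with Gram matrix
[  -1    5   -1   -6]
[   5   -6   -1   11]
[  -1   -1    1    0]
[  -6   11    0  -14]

step 0: pivot -1 → sign −
step 1: pivot 19 → sign +
step 2: pivot 2/19 → sign +
step 3: pivot 3 → sign +
signature = (3, 1, 0)

Answer: (3, 1, 0)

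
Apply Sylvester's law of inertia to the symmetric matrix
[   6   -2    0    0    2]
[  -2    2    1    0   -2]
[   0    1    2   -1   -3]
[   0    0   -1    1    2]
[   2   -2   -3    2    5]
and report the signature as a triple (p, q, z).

Answer: (4, 1, 0)

Derivation:
step 0: pivot 6 → sign +
step 1: pivot 4/3 → sign +
step 2: pivot 5/4 → sign +
step 3: pivot 1/5 → sign +
step 4: pivot -1 → sign −
signature = (4, 1, 0)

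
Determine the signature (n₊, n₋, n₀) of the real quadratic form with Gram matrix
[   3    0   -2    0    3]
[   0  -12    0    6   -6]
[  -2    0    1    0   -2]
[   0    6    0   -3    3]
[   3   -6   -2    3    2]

Answer: (2, 2, 1)

Derivation:
step 0: pivot 3 → sign +
step 1: pivot -12 → sign −
step 2: pivot -1/3 → sign −
step 3: pivot 2 → sign +
step 4: row/col 4 already zero → sign 0
signature = (2, 2, 1)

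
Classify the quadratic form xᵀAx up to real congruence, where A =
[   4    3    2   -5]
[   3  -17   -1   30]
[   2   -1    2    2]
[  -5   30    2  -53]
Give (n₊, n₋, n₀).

Answer: (2, 2, 0)

Derivation:
step 0: pivot 4 → sign +
step 1: pivot -77/4 → sign −
step 2: pivot 102/77 → sign +
step 3: pivot -3/34 → sign −
signature = (2, 2, 0)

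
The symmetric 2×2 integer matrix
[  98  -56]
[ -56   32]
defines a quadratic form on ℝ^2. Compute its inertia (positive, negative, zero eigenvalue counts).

step 0: pivot 98 → sign +
step 1: row/col 1 already zero → sign 0
signature = (1, 0, 1)

Answer: (1, 0, 1)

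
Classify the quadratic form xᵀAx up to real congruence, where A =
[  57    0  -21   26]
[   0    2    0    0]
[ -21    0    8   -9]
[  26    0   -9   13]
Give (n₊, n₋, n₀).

Answer: (3, 1, 0)

Derivation:
step 0: pivot 57 → sign +
step 1: pivot 2 → sign +
step 2: pivot 5/19 → sign +
step 3: pivot -2/15 → sign −
signature = (3, 1, 0)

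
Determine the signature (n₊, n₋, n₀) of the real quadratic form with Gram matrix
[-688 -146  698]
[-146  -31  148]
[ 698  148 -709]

step 0: pivot -688 → sign −
step 1: pivot -3/172 → sign −
step 2: row/col 2 already zero → sign 0
signature = (0, 2, 1)

Answer: (0, 2, 1)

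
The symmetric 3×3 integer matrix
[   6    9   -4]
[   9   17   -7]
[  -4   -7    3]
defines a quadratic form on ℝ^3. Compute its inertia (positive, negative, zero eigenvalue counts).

Answer: (3, 0, 0)

Derivation:
step 0: pivot 6 → sign +
step 1: pivot 7/2 → sign +
step 2: pivot 1/21 → sign +
signature = (3, 0, 0)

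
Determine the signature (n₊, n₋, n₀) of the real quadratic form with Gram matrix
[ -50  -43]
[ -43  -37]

step 0: pivot -50 → sign −
step 1: pivot -1/50 → sign −
signature = (0, 2, 0)

Answer: (0, 2, 0)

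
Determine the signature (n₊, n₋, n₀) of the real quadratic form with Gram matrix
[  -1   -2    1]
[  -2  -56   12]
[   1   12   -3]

Answer: (0, 3, 0)

Derivation:
step 0: pivot -1 → sign −
step 1: pivot -52 → sign −
step 2: pivot -1/13 → sign −
signature = (0, 3, 0)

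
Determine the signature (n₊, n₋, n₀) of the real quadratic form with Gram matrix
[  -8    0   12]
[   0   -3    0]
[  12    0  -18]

Answer: (0, 2, 1)

Derivation:
step 0: pivot -8 → sign −
step 1: pivot -3 → sign −
step 2: row/col 2 already zero → sign 0
signature = (0, 2, 1)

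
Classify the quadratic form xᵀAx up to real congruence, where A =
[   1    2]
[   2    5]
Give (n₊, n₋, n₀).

Answer: (2, 0, 0)

Derivation:
step 0: pivot 1 → sign +
step 1: pivot 1 → sign +
signature = (2, 0, 0)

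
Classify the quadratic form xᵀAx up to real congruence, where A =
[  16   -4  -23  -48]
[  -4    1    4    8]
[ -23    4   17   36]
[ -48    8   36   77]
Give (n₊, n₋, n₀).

step 0: pivot 16 → sign +
step 1: pivot -257/16 → sign −
step 2: pivot 49/257 → sign +
step 3: pivot -3/49 → sign −
signature = (2, 2, 0)

Answer: (2, 2, 0)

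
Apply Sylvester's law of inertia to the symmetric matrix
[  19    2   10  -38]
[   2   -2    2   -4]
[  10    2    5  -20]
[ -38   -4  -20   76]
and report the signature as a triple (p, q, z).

Answer: (2, 1, 1)

Derivation:
step 0: pivot 19 → sign +
step 1: pivot -42/19 → sign −
step 2: pivot 1/7 → sign +
step 3: row/col 3 already zero → sign 0
signature = (2, 1, 1)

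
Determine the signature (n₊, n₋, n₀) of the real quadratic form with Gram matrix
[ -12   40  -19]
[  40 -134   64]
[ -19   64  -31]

Answer: (0, 3, 0)

Derivation:
step 0: pivot -12 → sign −
step 1: pivot -2/3 → sign −
step 2: pivot -1/4 → sign −
signature = (0, 3, 0)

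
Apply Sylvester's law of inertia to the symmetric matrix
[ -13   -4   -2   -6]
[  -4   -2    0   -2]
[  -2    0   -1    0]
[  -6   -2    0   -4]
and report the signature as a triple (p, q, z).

Answer: (1, 3, 0)

Derivation:
step 0: pivot -13 → sign −
step 1: pivot -10/13 → sign −
step 2: pivot -1/5 → sign −
step 3: pivot 2 → sign +
signature = (1, 3, 0)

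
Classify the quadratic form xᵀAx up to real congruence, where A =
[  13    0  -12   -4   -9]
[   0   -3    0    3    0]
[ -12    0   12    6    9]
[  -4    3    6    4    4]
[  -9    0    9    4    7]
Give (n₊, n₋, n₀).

Answer: (3, 2, 0)

Derivation:
step 0: pivot 13 → sign +
step 1: pivot -3 → sign −
step 2: pivot 12/13 → sign +
step 3: pivot 1/4 → sign +
step 4: pivot -1 → sign −
signature = (3, 2, 0)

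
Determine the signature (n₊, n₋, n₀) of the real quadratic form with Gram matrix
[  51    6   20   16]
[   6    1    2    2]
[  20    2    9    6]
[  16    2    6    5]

Answer: (3, 1, 0)

Derivation:
step 0: pivot 51 → sign +
step 1: pivot 5/17 → sign +
step 2: pivot 11/15 → sign +
step 3: pivot -1/11 → sign −
signature = (3, 1, 0)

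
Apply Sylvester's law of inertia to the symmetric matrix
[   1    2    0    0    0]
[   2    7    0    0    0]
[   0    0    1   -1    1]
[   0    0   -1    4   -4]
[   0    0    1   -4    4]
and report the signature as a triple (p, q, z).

step 0: pivot 1 → sign +
step 1: pivot 3 → sign +
step 2: pivot 1 → sign +
step 3: pivot 3 → sign +
step 4: row/col 4 already zero → sign 0
signature = (4, 0, 1)

Answer: (4, 0, 1)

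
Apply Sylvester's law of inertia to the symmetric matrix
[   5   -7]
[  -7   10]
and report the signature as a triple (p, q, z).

Answer: (2, 0, 0)

Derivation:
step 0: pivot 5 → sign +
step 1: pivot 1/5 → sign +
signature = (2, 0, 0)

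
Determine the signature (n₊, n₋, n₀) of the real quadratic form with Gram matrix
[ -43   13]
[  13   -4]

Answer: (0, 2, 0)

Derivation:
step 0: pivot -43 → sign −
step 1: pivot -3/43 → sign −
signature = (0, 2, 0)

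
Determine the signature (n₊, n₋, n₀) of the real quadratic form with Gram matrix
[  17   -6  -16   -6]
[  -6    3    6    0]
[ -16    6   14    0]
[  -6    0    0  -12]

step 0: pivot 17 → sign +
step 1: pivot 15/17 → sign +
step 2: pivot -6/5 → sign −
step 3: row/col 3 already zero → sign 0
signature = (2, 1, 1)

Answer: (2, 1, 1)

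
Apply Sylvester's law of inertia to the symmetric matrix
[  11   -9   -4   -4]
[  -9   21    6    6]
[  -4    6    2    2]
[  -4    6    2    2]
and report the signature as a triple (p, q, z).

step 0: pivot 11 → sign +
step 1: pivot 150/11 → sign +
step 2: row/col 2 already zero → sign 0
step 3: row/col 3 already zero → sign 0
signature = (2, 0, 2)

Answer: (2, 0, 2)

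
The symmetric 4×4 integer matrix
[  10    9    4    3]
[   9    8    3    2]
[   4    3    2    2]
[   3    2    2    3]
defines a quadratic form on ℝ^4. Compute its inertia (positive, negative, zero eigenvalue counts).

Answer: (3, 1, 0)

Derivation:
step 0: pivot 10 → sign +
step 1: pivot -1/10 → sign −
step 2: pivot 4 → sign +
step 3: pivot 3/4 → sign +
signature = (3, 1, 0)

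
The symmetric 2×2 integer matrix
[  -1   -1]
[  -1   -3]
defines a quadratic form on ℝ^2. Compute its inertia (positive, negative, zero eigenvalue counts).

Answer: (0, 2, 0)

Derivation:
step 0: pivot -1 → sign −
step 1: pivot -2 → sign −
signature = (0, 2, 0)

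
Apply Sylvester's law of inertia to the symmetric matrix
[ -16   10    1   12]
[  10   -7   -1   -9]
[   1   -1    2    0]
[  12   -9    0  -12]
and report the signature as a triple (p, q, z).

step 0: pivot -16 → sign −
step 1: pivot -3/4 → sign −
step 2: pivot 9/4 → sign +
step 3: pivot -1 → sign −
signature = (1, 3, 0)

Answer: (1, 3, 0)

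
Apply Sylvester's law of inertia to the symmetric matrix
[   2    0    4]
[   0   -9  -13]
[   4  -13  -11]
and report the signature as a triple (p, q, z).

Answer: (1, 2, 0)

Derivation:
step 0: pivot 2 → sign +
step 1: pivot -9 → sign −
step 2: pivot -2/9 → sign −
signature = (1, 2, 0)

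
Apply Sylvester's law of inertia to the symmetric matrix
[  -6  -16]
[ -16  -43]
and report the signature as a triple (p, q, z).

step 0: pivot -6 → sign −
step 1: pivot -1/3 → sign −
signature = (0, 2, 0)

Answer: (0, 2, 0)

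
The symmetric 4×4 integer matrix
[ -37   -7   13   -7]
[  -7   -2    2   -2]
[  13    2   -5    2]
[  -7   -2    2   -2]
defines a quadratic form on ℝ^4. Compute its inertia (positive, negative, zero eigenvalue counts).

Answer: (0, 3, 1)

Derivation:
step 0: pivot -37 → sign −
step 1: pivot -25/37 → sign −
step 2: pivot -3/25 → sign −
step 3: row/col 3 already zero → sign 0
signature = (0, 3, 1)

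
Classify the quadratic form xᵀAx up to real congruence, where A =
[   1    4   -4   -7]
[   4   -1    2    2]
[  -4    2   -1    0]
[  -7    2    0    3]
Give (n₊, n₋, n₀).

step 0: pivot 1 → sign +
step 1: pivot -17 → sign −
step 2: pivot 35/17 → sign +
step 3: pivot 2/35 → sign +
signature = (3, 1, 0)

Answer: (3, 1, 0)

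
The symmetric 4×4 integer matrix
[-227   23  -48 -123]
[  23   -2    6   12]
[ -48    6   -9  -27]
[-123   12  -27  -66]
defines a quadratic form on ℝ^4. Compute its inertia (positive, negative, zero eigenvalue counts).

Answer: (2, 2, 0)

Derivation:
step 0: pivot -227 → sign −
step 1: pivot 75/227 → sign +
step 2: pivot -69/25 → sign −
step 3: pivot 3/23 → sign +
signature = (2, 2, 0)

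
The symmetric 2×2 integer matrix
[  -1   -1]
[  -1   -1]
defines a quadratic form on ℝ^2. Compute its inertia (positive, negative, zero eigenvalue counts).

Answer: (0, 1, 1)

Derivation:
step 0: pivot -1 → sign −
step 1: row/col 1 already zero → sign 0
signature = (0, 1, 1)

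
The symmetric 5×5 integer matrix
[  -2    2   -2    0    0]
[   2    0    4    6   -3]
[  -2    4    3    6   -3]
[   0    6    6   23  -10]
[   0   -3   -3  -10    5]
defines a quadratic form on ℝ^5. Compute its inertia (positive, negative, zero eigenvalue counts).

Answer: (4, 1, 0)

Derivation:
step 0: pivot -2 → sign −
step 1: pivot 2 → sign +
step 2: pivot 3 → sign +
step 3: pivot 5 → sign +
step 4: pivot 3/10 → sign +
signature = (4, 1, 0)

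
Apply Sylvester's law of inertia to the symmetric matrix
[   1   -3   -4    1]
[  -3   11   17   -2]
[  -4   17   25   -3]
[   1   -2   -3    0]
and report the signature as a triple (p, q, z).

step 0: pivot 1 → sign +
step 1: pivot 2 → sign +
step 2: pivot -7/2 → sign −
step 3: pivot -6/7 → sign −
signature = (2, 2, 0)

Answer: (2, 2, 0)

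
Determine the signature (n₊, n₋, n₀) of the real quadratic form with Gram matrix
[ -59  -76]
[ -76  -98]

step 0: pivot -59 → sign −
step 1: pivot -6/59 → sign −
signature = (0, 2, 0)

Answer: (0, 2, 0)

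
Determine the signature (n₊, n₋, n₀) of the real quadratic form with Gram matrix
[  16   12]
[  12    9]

Answer: (1, 0, 1)

Derivation:
step 0: pivot 16 → sign +
step 1: row/col 1 already zero → sign 0
signature = (1, 0, 1)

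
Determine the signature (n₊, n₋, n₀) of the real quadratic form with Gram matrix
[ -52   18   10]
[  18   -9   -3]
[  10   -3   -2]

step 0: pivot -52 → sign −
step 1: pivot -36/13 → sign −
step 2: row/col 2 already zero → sign 0
signature = (0, 2, 1)

Answer: (0, 2, 1)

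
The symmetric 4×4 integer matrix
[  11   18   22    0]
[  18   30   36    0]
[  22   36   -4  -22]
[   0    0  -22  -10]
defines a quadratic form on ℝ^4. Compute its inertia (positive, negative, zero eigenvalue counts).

Answer: (3, 1, 0)

Derivation:
step 0: pivot 11 → sign +
step 1: pivot 6/11 → sign +
step 2: pivot -48 → sign −
step 3: pivot 1/12 → sign +
signature = (3, 1, 0)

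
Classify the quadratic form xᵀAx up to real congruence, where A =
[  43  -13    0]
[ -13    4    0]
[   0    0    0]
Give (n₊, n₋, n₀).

Answer: (2, 0, 1)

Derivation:
step 0: pivot 43 → sign +
step 1: pivot 3/43 → sign +
step 2: row/col 2 already zero → sign 0
signature = (2, 0, 1)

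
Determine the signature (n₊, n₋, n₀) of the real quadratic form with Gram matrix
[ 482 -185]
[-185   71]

Answer: (1, 1, 0)

Derivation:
step 0: pivot 482 → sign +
step 1: pivot -3/482 → sign −
signature = (1, 1, 0)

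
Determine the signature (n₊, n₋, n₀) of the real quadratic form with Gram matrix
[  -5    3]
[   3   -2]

step 0: pivot -5 → sign −
step 1: pivot -1/5 → sign −
signature = (0, 2, 0)

Answer: (0, 2, 0)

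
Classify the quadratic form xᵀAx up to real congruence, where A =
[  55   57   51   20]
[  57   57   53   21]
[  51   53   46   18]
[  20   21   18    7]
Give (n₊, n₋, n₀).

step 0: pivot 55 → sign +
step 1: pivot -114/55 → sign −
step 2: pivot -73/57 → sign −
step 3: pivot -3/146 → sign −
signature = (1, 3, 0)

Answer: (1, 3, 0)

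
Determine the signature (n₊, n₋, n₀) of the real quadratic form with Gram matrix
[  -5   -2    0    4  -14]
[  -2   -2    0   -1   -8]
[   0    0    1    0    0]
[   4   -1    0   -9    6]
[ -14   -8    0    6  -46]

step 0: pivot -5 → sign −
step 1: pivot -6/5 → sign −
step 2: pivot 1 → sign +
step 3: pivot -1/6 → sign −
step 4: pivot -2 → sign −
signature = (1, 4, 0)

Answer: (1, 4, 0)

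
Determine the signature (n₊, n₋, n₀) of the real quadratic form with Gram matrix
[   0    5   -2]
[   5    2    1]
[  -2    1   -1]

Answer: (2, 1, 0)

Derivation:
step 0: pivot 2 → sign +
step 1: pivot -25/2 → sign −
step 2: pivot 3/25 → sign +
signature = (2, 1, 0)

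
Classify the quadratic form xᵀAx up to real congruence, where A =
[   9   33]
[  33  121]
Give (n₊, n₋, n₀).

step 0: pivot 9 → sign +
step 1: row/col 1 already zero → sign 0
signature = (1, 0, 1)

Answer: (1, 0, 1)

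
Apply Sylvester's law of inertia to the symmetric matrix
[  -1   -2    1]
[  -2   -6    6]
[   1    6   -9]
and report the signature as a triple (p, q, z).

Answer: (0, 2, 1)

Derivation:
step 0: pivot -1 → sign −
step 1: pivot -2 → sign −
step 2: row/col 2 already zero → sign 0
signature = (0, 2, 1)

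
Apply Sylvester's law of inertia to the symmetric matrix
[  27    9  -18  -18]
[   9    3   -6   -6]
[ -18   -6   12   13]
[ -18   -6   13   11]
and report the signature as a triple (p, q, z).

Answer: (2, 1, 1)

Derivation:
step 0: pivot 27 → sign +
step 1: pivot -1 → sign −
step 2: pivot 1 → sign +
step 3: row/col 3 already zero → sign 0
signature = (2, 1, 1)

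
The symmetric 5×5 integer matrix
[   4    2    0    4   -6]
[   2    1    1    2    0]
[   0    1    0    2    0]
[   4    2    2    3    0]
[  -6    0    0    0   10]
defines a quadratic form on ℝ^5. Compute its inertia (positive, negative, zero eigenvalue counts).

step 0: pivot 4 → sign +
step 1: pivot 2 → sign +
step 2: pivot -1/2 → sign −
step 3: pivot -1 → sign −
step 4: pivot 1 → sign +
signature = (3, 2, 0)

Answer: (3, 2, 0)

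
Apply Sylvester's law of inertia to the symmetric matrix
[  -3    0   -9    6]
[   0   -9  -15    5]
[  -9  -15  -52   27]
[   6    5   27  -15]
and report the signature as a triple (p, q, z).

step 0: pivot -3 → sign −
step 1: pivot -9 → sign −
step 2: pivot -2/9 → sign −
step 3: pivot 2 → sign +
signature = (1, 3, 0)

Answer: (1, 3, 0)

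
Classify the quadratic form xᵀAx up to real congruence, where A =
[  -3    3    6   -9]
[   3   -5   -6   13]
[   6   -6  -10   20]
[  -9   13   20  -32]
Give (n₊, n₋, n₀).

step 0: pivot -3 → sign −
step 1: pivot -2 → sign −
step 2: pivot 2 → sign +
step 3: pivot 1 → sign +
signature = (2, 2, 0)

Answer: (2, 2, 0)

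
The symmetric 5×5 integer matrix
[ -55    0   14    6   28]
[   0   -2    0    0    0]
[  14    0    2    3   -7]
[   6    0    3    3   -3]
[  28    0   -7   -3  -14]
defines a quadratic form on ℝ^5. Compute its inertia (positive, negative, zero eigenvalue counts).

step 0: pivot -55 → sign −
step 1: pivot -2 → sign −
step 2: pivot 306/55 → sign +
step 3: pivot -1/34 → sign −
step 4: pivot 1/3 → sign +
signature = (2, 3, 0)

Answer: (2, 3, 0)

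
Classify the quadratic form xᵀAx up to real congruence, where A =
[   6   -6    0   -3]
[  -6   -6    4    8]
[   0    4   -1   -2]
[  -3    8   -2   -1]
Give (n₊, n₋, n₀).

Answer: (2, 2, 0)

Derivation:
step 0: pivot 6 → sign +
step 1: pivot -12 → sign −
step 2: pivot 1/3 → sign +
step 3: pivot -3/4 → sign −
signature = (2, 2, 0)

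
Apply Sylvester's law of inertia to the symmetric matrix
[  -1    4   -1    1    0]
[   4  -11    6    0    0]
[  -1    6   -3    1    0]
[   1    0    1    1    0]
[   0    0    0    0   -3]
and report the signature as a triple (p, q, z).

Answer: (1, 4, 0)

Derivation:
step 0: pivot -1 → sign −
step 1: pivot 5 → sign +
step 2: pivot -14/5 → sign −
step 3: pivot -2/7 → sign −
step 4: pivot -3 → sign −
signature = (1, 4, 0)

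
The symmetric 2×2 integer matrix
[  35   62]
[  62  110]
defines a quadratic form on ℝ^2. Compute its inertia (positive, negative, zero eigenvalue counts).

step 0: pivot 35 → sign +
step 1: pivot 6/35 → sign +
signature = (2, 0, 0)

Answer: (2, 0, 0)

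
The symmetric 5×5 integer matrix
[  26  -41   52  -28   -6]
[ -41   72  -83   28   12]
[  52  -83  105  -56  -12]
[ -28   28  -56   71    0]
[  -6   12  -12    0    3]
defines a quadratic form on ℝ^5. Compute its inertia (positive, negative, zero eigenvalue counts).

step 0: pivot 26 → sign +
step 1: pivot 191/26 → sign +
step 2: pivot 165/191 → sign +
step 3: pivot -3/11 → sign −
step 4: pivot 3/5 → sign +
signature = (4, 1, 0)

Answer: (4, 1, 0)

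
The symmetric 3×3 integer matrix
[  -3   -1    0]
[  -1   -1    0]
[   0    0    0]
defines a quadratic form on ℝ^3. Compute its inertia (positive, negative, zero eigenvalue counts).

step 0: pivot -3 → sign −
step 1: pivot -2/3 → sign −
step 2: row/col 2 already zero → sign 0
signature = (0, 2, 1)

Answer: (0, 2, 1)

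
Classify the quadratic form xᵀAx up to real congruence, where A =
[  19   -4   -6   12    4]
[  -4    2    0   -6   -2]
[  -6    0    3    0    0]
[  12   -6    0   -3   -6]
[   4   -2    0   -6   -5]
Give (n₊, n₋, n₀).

Answer: (2, 3, 0)

Derivation:
step 0: pivot 19 → sign +
step 1: pivot 22/19 → sign +
step 2: pivot -3/11 → sign −
step 3: pivot -21 → sign −
step 4: pivot -1/7 → sign −
signature = (2, 3, 0)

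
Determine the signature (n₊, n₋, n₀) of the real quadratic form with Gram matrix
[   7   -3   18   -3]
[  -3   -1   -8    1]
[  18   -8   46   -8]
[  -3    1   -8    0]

Answer: (1, 3, 0)

Derivation:
step 0: pivot 7 → sign +
step 1: pivot -16/7 → sign −
step 2: pivot -1/4 → sign −
step 3: pivot -1 → sign −
signature = (1, 3, 0)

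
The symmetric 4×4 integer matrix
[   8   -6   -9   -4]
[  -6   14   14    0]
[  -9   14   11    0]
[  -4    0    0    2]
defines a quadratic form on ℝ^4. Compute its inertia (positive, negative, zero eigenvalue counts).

step 0: pivot 8 → sign +
step 1: pivot 19/2 → sign +
step 2: pivot -177/38 → sign −
step 3: pivot 6/59 → sign +
signature = (3, 1, 0)

Answer: (3, 1, 0)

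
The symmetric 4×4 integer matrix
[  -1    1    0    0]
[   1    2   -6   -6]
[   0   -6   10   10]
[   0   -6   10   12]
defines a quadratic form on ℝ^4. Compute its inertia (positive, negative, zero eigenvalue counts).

step 0: pivot -1 → sign −
step 1: pivot 3 → sign +
step 2: pivot -2 → sign −
step 3: pivot 2 → sign +
signature = (2, 2, 0)

Answer: (2, 2, 0)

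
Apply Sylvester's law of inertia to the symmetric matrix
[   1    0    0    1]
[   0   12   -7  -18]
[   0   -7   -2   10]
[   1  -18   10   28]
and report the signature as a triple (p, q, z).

step 0: pivot 1 → sign +
step 1: pivot 12 → sign +
step 2: pivot -73/12 → sign −
step 3: pivot 3/73 → sign +
signature = (3, 1, 0)

Answer: (3, 1, 0)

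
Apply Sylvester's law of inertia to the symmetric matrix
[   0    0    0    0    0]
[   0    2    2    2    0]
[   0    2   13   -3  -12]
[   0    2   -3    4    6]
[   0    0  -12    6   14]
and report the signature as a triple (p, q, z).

Answer: (3, 1, 1)

Derivation:
step 0: pivot 2 → sign +
step 1: pivot 11 → sign +
step 2: pivot -3/11 → sign −
step 3: pivot 2 → sign +
step 4: row/col 4 already zero → sign 0
signature = (3, 1, 1)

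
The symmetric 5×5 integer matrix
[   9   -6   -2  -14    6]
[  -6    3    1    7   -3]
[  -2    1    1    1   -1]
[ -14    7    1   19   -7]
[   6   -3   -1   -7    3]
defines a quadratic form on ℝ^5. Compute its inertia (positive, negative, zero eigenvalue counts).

step 0: pivot 9 → sign +
step 1: pivot -1 → sign −
step 2: pivot 2/3 → sign +
step 3: row/col 3 already zero → sign 0
step 4: row/col 4 already zero → sign 0
signature = (2, 1, 2)

Answer: (2, 1, 2)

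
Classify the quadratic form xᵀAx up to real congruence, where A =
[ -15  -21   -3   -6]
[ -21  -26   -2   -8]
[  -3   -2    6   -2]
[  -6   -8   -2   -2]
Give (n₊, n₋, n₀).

Answer: (3, 1, 0)

Derivation:
step 0: pivot -15 → sign −
step 1: pivot 17/5 → sign +
step 2: pivot 88/17 → sign +
step 3: pivot 3/22 → sign +
signature = (3, 1, 0)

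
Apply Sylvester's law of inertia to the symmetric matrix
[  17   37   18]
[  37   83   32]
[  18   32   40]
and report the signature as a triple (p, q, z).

step 0: pivot 17 → sign +
step 1: pivot 42/17 → sign +
step 2: pivot 2/21 → sign +
signature = (3, 0, 0)

Answer: (3, 0, 0)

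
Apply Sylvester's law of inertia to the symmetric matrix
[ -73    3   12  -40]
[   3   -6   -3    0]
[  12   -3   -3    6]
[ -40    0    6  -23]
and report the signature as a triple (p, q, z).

step 0: pivot -73 → sign −
step 1: pivot -429/73 → sign −
step 2: pivot 6/143 → sign +
step 3: pivot -1 → sign −
signature = (1, 3, 0)

Answer: (1, 3, 0)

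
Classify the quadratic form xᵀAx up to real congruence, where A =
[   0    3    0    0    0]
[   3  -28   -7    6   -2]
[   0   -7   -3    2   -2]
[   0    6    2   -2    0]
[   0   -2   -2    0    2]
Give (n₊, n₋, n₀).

step 0: pivot -28 → sign −
step 1: pivot 9/28 → sign +
step 2: pivot -3 → sign −
step 3: pivot -2/3 → sign −
step 4: pivot 6 → sign +
signature = (2, 3, 0)

Answer: (2, 3, 0)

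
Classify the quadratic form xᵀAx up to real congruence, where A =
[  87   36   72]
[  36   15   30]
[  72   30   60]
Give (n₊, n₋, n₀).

step 0: pivot 87 → sign +
step 1: pivot 3/29 → sign +
step 2: row/col 2 already zero → sign 0
signature = (2, 0, 1)

Answer: (2, 0, 1)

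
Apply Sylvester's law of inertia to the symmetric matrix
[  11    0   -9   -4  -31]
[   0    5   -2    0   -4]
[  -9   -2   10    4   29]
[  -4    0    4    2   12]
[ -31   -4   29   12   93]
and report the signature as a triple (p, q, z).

Answer: (5, 0, 0)

Derivation:
step 0: pivot 11 → sign +
step 1: pivot 5 → sign +
step 2: pivot 101/55 → sign +
step 3: pivot 26/101 → sign +
step 4: pivot 2/13 → sign +
signature = (5, 0, 0)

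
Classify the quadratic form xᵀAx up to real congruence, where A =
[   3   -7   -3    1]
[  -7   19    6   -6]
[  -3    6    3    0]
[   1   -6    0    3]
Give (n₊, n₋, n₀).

step 0: pivot 3 → sign +
step 1: pivot 8/3 → sign +
step 2: pivot -3/8 → sign −
step 3: pivot -2 → sign −
signature = (2, 2, 0)

Answer: (2, 2, 0)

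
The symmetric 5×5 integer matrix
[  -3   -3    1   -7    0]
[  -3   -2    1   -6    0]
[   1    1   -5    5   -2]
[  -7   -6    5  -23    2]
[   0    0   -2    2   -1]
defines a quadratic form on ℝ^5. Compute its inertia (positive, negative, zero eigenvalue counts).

step 0: pivot -3 → sign −
step 1: pivot 1 → sign +
step 2: pivot -14/3 → sign −
step 3: pivot -43/7 → sign −
step 4: pivot -1/43 → sign −
signature = (1, 4, 0)

Answer: (1, 4, 0)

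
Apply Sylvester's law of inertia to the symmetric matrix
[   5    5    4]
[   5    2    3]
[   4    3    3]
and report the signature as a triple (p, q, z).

Answer: (2, 1, 0)

Derivation:
step 0: pivot 5 → sign +
step 1: pivot -3 → sign −
step 2: pivot 2/15 → sign +
signature = (2, 1, 0)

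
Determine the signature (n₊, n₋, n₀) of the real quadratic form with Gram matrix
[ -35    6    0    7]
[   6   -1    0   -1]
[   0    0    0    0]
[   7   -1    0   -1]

Answer: (1, 2, 1)

Derivation:
step 0: pivot -35 → sign −
step 1: pivot 1/35 → sign +
step 2: pivot -1 → sign −
step 3: row/col 3 already zero → sign 0
signature = (1, 2, 1)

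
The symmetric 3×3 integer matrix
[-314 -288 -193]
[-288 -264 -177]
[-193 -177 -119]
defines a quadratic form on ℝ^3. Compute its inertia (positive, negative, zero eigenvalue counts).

Answer: (1, 2, 0)

Derivation:
step 0: pivot -314 → sign −
step 1: pivot 24/157 → sign +
step 2: pivot -3/8 → sign −
signature = (1, 2, 0)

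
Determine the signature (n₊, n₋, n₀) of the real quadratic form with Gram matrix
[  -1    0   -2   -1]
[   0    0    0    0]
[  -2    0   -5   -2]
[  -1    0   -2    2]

Answer: (1, 2, 1)

Derivation:
step 0: pivot -1 → sign −
step 1: pivot -1 → sign −
step 2: pivot 3 → sign +
step 3: row/col 3 already zero → sign 0
signature = (1, 2, 1)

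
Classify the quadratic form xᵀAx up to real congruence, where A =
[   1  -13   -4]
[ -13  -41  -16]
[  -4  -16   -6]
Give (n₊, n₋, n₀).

Answer: (2, 1, 0)

Derivation:
step 0: pivot 1 → sign +
step 1: pivot -210 → sign −
step 2: pivot 2/105 → sign +
signature = (2, 1, 0)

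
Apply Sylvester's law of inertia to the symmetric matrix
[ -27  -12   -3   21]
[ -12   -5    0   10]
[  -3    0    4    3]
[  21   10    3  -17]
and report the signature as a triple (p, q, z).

Answer: (2, 2, 0)

Derivation:
step 0: pivot -27 → sign −
step 1: pivot 1/3 → sign +
step 2: pivot -1 → sign −
step 3: pivot 2 → sign +
signature = (2, 2, 0)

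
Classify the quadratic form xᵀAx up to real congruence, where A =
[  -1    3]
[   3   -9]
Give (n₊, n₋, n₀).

step 0: pivot -1 → sign −
step 1: row/col 1 already zero → sign 0
signature = (0, 1, 1)

Answer: (0, 1, 1)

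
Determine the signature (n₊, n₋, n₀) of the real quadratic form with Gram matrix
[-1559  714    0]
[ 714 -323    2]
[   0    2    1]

Answer: (2, 1, 0)

Derivation:
step 0: pivot -1559 → sign −
step 1: pivot 6239/1559 → sign +
step 2: pivot 3/6239 → sign +
signature = (2, 1, 0)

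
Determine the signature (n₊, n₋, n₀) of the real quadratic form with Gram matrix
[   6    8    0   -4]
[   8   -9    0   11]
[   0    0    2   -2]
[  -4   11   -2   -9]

step 0: pivot 6 → sign +
step 1: pivot -59/3 → sign −
step 2: pivot 2 → sign +
step 3: pivot -6/59 → sign −
signature = (2, 2, 0)

Answer: (2, 2, 0)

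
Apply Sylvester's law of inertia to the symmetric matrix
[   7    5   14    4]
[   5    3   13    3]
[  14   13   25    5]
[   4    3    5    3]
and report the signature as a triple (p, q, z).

Answer: (3, 1, 0)

Derivation:
step 0: pivot 7 → sign +
step 1: pivot -4/7 → sign −
step 2: pivot 51/4 → sign +
step 3: pivot 6/17 → sign +
signature = (3, 1, 0)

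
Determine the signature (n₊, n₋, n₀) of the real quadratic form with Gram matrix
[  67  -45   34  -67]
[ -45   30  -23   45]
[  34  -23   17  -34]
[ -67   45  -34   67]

Answer: (1, 2, 1)

Derivation:
step 0: pivot 67 → sign +
step 1: pivot -15/67 → sign −
step 2: pivot -2/15 → sign −
step 3: row/col 3 already zero → sign 0
signature = (1, 2, 1)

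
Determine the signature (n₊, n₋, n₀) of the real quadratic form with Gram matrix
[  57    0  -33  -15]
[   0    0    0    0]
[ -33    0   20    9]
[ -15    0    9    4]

Answer: (2, 1, 1)

Derivation:
step 0: pivot 57 → sign +
step 1: pivot 17/19 → sign +
step 2: pivot -1/17 → sign −
step 3: row/col 3 already zero → sign 0
signature = (2, 1, 1)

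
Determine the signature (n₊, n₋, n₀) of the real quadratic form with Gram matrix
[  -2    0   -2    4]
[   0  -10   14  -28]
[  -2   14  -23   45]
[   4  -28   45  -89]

step 0: pivot -2 → sign −
step 1: pivot -10 → sign −
step 2: pivot -7/5 → sign −
step 3: pivot -2/7 → sign −
signature = (0, 4, 0)

Answer: (0, 4, 0)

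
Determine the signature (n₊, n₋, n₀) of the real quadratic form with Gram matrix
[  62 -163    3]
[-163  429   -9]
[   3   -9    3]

Answer: (3, 0, 0)

Derivation:
step 0: pivot 62 → sign +
step 1: pivot 29/62 → sign +
step 2: pivot 6/29 → sign +
signature = (3, 0, 0)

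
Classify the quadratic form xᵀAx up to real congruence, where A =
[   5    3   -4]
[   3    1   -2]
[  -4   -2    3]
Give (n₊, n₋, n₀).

Answer: (1, 1, 1)

Derivation:
step 0: pivot 5 → sign +
step 1: pivot -4/5 → sign −
step 2: row/col 2 already zero → sign 0
signature = (1, 1, 1)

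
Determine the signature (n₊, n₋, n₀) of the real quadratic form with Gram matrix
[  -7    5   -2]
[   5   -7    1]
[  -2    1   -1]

step 0: pivot -7 → sign −
step 1: pivot -24/7 → sign −
step 2: pivot -3/8 → sign −
signature = (0, 3, 0)

Answer: (0, 3, 0)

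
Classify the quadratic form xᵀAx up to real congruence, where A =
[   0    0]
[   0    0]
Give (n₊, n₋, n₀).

Answer: (0, 0, 2)

Derivation:
step 0: row/col 0 already zero → sign 0
step 1: row/col 1 already zero → sign 0
signature = (0, 0, 2)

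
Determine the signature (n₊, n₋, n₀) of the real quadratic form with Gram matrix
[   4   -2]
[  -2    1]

Answer: (1, 0, 1)

Derivation:
step 0: pivot 4 → sign +
step 1: row/col 1 already zero → sign 0
signature = (1, 0, 1)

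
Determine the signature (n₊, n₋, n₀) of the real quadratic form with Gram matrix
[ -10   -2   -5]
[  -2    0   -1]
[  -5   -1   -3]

step 0: pivot -10 → sign −
step 1: pivot 2/5 → sign +
step 2: pivot -1/2 → sign −
signature = (1, 2, 0)

Answer: (1, 2, 0)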